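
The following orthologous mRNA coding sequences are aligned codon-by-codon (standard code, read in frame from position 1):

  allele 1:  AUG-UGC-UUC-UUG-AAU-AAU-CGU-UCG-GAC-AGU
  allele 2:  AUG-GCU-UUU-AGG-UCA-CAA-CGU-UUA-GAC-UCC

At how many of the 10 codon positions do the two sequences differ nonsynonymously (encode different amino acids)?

Codon 1: AUG Met / AUG Met — identical.
Codon 2: UGC Cys / GCU Ala — nonsynonymous.
Codon 3: UUC Phe / UUU Phe — synonymous.
Codon 4: UUG Leu / AGG Arg — nonsynonymous.
Codon 5: AAU Asn / UCA Ser — nonsynonymous.
Codon 6: AAU Asn / CAA Gln — nonsynonymous.
Codon 7: CGU Arg / CGU Arg — identical.
Codon 8: UCG Ser / UUA Leu — nonsynonymous.
Codon 9: GAC Asp / GAC Asp — identical.
Codon 10: AGU Ser / UCC Ser — synonymous.
Nonsynonymous differences: 5.

5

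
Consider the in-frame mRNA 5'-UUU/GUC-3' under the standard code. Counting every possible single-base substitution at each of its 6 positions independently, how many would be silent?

Codon 1 (UUU, Phe): 1 synonymous substitution.
Codon 2 (GUC, Val): 3 synonymous substitutions.
Total: 1 + 3 = 4.

4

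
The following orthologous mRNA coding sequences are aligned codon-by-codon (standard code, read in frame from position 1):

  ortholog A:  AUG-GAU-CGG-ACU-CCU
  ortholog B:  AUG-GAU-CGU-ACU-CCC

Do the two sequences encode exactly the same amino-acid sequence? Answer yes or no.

yes

Codon 1: AUG Met / AUG Met — identical.
Codon 2: GAU Asp / GAU Asp — identical.
Codon 3: CGG Arg / CGU Arg — synonymous.
Codon 4: ACU Thr / ACU Thr — identical.
Codon 5: CCU Pro / CCC Pro — synonymous.
Nonsynonymous differences: 0 → same protein.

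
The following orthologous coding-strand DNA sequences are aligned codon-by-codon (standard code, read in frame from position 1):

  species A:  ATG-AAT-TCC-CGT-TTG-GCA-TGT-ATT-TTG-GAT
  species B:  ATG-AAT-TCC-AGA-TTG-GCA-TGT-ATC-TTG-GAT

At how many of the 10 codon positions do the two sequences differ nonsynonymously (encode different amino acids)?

0

Codon 1: ATG Met / ATG Met — identical.
Codon 2: AAT Asn / AAT Asn — identical.
Codon 3: TCC Ser / TCC Ser — identical.
Codon 4: CGT Arg / AGA Arg — synonymous.
Codon 5: TTG Leu / TTG Leu — identical.
Codon 6: GCA Ala / GCA Ala — identical.
Codon 7: TGT Cys / TGT Cys — identical.
Codon 8: ATT Ile / ATC Ile — synonymous.
Codon 9: TTG Leu / TTG Leu — identical.
Codon 10: GAT Asp / GAT Asp — identical.
Nonsynonymous differences: 0.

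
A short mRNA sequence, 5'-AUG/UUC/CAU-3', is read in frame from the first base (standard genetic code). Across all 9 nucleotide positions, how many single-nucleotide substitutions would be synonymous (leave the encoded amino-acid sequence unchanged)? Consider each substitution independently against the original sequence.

Codon 1 (AUG, Met): 0 synonymous substitutions.
Codon 2 (UUC, Phe): 1 synonymous substitution.
Codon 3 (CAU, His): 1 synonymous substitution.
Total: 0 + 1 + 1 = 2.

2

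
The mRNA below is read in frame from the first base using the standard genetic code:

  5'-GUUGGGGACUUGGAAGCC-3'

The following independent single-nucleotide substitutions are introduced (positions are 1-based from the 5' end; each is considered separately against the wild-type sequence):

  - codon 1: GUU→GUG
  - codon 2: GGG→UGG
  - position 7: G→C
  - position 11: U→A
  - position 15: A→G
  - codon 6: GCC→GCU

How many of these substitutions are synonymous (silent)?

3

Codon 1: GUU (Val) → GUG (Val) — synonymous.
Codon 2: GGG (Gly) → UGG (Trp) — missense.
Codon 3: GAC (Asp) → CAC (His) — missense.
Codon 4: UUG (Leu) → UAG (Stop) — nonsense.
Codon 5: GAA (Glu) → GAG (Glu) — synonymous.
Codon 6: GCC (Ala) → GCU (Ala) — synonymous.
Synonymous: 3 of 6.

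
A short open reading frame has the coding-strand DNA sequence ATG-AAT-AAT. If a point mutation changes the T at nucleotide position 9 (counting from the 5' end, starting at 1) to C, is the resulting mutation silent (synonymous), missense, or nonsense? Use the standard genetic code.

silent

Position 9 falls in codon 3: AAT → Asn.
After the substitution the codon is AAC → Asn.
Both encode Asn, so the change is synonymous.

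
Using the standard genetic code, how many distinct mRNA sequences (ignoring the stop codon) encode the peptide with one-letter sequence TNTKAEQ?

Thr: 4 codons.
Asn: 2 codons.
Thr: 4 codons.
Lys: 2 codons.
Ala: 4 codons.
Glu: 2 codons.
Gln: 2 codons.
4 × 2 × 4 × 2 × 4 × 2 × 2 = 1024.

1024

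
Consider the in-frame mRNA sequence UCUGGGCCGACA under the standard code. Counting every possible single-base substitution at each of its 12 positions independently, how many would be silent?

Codon 1 (UCU, Ser): 3 synonymous substitutions.
Codon 2 (GGG, Gly): 3 synonymous substitutions.
Codon 3 (CCG, Pro): 3 synonymous substitutions.
Codon 4 (ACA, Thr): 3 synonymous substitutions.
Total: 3 + 3 + 3 + 3 = 12.

12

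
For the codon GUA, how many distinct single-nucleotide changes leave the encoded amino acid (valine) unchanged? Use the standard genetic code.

3

Position 1: none → 0 synonymous.
Position 2: none → 0 synonymous.
Position 3: GUU, GUC, GUG → 3 synonymous.
Total: 0 + 0 + 3 = 3.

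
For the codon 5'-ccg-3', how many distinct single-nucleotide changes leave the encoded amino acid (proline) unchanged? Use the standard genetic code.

Position 1: none → 0 synonymous.
Position 2: none → 0 synonymous.
Position 3: CCT, CCC, CCA → 3 synonymous.
Total: 0 + 0 + 3 = 3.

3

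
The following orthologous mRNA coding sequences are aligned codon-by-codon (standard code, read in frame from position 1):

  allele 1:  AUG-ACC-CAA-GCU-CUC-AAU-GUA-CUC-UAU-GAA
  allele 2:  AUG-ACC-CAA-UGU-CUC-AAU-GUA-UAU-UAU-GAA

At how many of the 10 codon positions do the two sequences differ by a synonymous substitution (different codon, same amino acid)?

Codon 1: AUG Met / AUG Met — identical.
Codon 2: ACC Thr / ACC Thr — identical.
Codon 3: CAA Gln / CAA Gln — identical.
Codon 4: GCU Ala / UGU Cys — nonsynonymous.
Codon 5: CUC Leu / CUC Leu — identical.
Codon 6: AAU Asn / AAU Asn — identical.
Codon 7: GUA Val / GUA Val — identical.
Codon 8: CUC Leu / UAU Tyr — nonsynonymous.
Codon 9: UAU Tyr / UAU Tyr — identical.
Codon 10: GAA Glu / GAA Glu — identical.
Synonymous differences: 0.

0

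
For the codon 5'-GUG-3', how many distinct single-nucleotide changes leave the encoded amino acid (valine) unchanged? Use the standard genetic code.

3

Position 1: none → 0 synonymous.
Position 2: none → 0 synonymous.
Position 3: GUU, GUC, GUA → 3 synonymous.
Total: 0 + 0 + 3 = 3.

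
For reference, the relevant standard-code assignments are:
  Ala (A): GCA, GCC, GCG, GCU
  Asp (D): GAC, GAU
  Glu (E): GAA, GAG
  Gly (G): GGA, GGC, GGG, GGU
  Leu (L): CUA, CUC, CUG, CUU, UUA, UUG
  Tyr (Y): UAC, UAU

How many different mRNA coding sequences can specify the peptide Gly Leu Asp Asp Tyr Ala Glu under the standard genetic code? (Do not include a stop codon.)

1536

Gly: 4 codons.
Leu: 6 codons.
Asp: 2 codons.
Asp: 2 codons.
Tyr: 2 codons.
Ala: 4 codons.
Glu: 2 codons.
4 × 6 × 2 × 2 × 2 × 4 × 2 = 1536.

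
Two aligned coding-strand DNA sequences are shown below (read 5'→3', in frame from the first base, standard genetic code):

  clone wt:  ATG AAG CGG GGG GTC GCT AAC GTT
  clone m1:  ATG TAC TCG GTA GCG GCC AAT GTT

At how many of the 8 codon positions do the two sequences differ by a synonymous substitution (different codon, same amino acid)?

2

Codon 1: ATG Met / ATG Met — identical.
Codon 2: AAG Lys / TAC Tyr — nonsynonymous.
Codon 3: CGG Arg / TCG Ser — nonsynonymous.
Codon 4: GGG Gly / GTA Val — nonsynonymous.
Codon 5: GTC Val / GCG Ala — nonsynonymous.
Codon 6: GCT Ala / GCC Ala — synonymous.
Codon 7: AAC Asn / AAT Asn — synonymous.
Codon 8: GTT Val / GTT Val — identical.
Synonymous differences: 2.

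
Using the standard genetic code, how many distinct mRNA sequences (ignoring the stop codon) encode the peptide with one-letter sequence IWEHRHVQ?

Ile: 3 codons.
Trp: 1 codon.
Glu: 2 codons.
His: 2 codons.
Arg: 6 codons.
His: 2 codons.
Val: 4 codons.
Gln: 2 codons.
3 × 1 × 2 × 2 × 6 × 2 × 4 × 2 = 1152.

1152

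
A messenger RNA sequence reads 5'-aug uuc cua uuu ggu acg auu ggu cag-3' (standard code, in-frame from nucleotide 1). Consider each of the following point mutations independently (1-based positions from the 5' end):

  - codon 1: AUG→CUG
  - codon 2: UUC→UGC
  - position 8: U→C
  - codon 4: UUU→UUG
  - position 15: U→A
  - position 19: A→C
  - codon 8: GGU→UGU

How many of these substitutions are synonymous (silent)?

1

Codon 1: AUG (Met) → CUG (Leu) — missense.
Codon 2: UUC (Phe) → UGC (Cys) — missense.
Codon 3: CUA (Leu) → CCA (Pro) — missense.
Codon 4: UUU (Phe) → UUG (Leu) — missense.
Codon 5: GGU (Gly) → GGA (Gly) — synonymous.
Codon 7: AUU (Ile) → CUU (Leu) — missense.
Codon 8: GGU (Gly) → UGU (Cys) — missense.
Synonymous: 1 of 7.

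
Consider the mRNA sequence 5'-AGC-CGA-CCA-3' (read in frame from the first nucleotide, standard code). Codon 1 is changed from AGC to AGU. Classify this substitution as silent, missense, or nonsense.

Position 3 falls in codon 1: AGC → Ser.
After the substitution the codon is AGU → Ser.
Both encode Ser, so the change is synonymous.

silent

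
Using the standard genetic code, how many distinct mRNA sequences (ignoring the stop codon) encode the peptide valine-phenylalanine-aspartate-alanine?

Val: 4 codons.
Phe: 2 codons.
Asp: 2 codons.
Ala: 4 codons.
4 × 2 × 2 × 4 = 64.

64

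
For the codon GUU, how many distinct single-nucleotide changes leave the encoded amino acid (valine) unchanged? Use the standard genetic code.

3

Position 1: none → 0 synonymous.
Position 2: none → 0 synonymous.
Position 3: GUC, GUA, GUG → 3 synonymous.
Total: 0 + 0 + 3 = 3.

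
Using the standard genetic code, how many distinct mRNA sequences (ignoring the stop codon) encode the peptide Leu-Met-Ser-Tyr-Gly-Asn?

Leu: 6 codons.
Met: 1 codon.
Ser: 6 codons.
Tyr: 2 codons.
Gly: 4 codons.
Asn: 2 codons.
6 × 1 × 6 × 2 × 4 × 2 = 576.

576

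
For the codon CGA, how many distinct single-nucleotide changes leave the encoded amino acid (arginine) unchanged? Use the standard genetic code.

Position 1: AGA → 1 synonymous.
Position 2: none → 0 synonymous.
Position 3: CGU, CGC, CGG → 3 synonymous.
Total: 1 + 0 + 3 = 4.

4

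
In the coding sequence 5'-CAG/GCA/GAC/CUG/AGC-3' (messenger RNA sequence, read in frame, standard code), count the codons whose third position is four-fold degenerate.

2

Codon 1 CAG (Gln): third position 2-fold.
Codon 2 GCA (Ala): third position 4-fold.
Codon 3 GAC (Asp): third position 2-fold.
Codon 4 CUG (Leu): third position 4-fold.
Codon 5 AGC (Ser): third position 2-fold.
Four-fold degenerate third positions: 2.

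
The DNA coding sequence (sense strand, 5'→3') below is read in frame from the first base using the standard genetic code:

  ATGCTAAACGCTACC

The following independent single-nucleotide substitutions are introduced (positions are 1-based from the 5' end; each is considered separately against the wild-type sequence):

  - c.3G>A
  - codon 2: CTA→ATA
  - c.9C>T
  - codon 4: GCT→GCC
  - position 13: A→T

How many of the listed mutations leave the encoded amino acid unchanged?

2

Codon 1: ATG (Met) → ATA (Ile) — missense.
Codon 2: CTA (Leu) → ATA (Ile) — missense.
Codon 3: AAC (Asn) → AAT (Asn) — synonymous.
Codon 4: GCT (Ala) → GCC (Ala) — synonymous.
Codon 5: ACC (Thr) → TCC (Ser) — missense.
Synonymous: 2 of 5.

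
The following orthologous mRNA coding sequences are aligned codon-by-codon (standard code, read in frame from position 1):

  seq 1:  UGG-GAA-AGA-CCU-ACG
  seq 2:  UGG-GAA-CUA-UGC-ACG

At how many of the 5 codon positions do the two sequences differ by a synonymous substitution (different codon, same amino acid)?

0

Codon 1: UGG Trp / UGG Trp — identical.
Codon 2: GAA Glu / GAA Glu — identical.
Codon 3: AGA Arg / CUA Leu — nonsynonymous.
Codon 4: CCU Pro / UGC Cys — nonsynonymous.
Codon 5: ACG Thr / ACG Thr — identical.
Synonymous differences: 0.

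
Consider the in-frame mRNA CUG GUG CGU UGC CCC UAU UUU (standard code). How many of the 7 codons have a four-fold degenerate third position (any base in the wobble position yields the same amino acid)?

Codon 1 CUG (Leu): third position 4-fold.
Codon 2 GUG (Val): third position 4-fold.
Codon 3 CGU (Arg): third position 4-fold.
Codon 4 UGC (Cys): third position 2-fold.
Codon 5 CCC (Pro): third position 4-fold.
Codon 6 UAU (Tyr): third position 2-fold.
Codon 7 UUU (Phe): third position 2-fold.
Four-fold degenerate third positions: 4.

4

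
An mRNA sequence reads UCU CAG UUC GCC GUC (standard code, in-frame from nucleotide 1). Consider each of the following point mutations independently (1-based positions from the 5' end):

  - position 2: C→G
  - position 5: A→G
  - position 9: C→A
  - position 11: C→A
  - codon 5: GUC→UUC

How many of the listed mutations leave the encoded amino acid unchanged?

Codon 1: UCU (Ser) → UGU (Cys) — missense.
Codon 2: CAG (Gln) → CGG (Arg) — missense.
Codon 3: UUC (Phe) → UUA (Leu) — missense.
Codon 4: GCC (Ala) → GAC (Asp) — missense.
Codon 5: GUC (Val) → UUC (Phe) — missense.
Synonymous: 0 of 5.

0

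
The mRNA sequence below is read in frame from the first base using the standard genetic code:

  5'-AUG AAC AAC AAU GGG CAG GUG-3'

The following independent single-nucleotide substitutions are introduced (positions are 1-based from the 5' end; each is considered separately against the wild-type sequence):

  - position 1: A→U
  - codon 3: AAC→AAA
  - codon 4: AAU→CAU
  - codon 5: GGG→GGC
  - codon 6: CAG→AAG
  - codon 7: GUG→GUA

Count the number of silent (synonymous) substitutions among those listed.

2

Codon 1: AUG (Met) → UUG (Leu) — missense.
Codon 3: AAC (Asn) → AAA (Lys) — missense.
Codon 4: AAU (Asn) → CAU (His) — missense.
Codon 5: GGG (Gly) → GGC (Gly) — synonymous.
Codon 6: CAG (Gln) → AAG (Lys) — missense.
Codon 7: GUG (Val) → GUA (Val) — synonymous.
Synonymous: 2 of 6.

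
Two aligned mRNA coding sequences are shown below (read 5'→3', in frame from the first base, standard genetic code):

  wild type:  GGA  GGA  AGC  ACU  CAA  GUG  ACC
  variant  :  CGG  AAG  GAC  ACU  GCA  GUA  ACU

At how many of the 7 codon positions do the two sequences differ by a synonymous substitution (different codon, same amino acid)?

2

Codon 1: GGA Gly / CGG Arg — nonsynonymous.
Codon 2: GGA Gly / AAG Lys — nonsynonymous.
Codon 3: AGC Ser / GAC Asp — nonsynonymous.
Codon 4: ACU Thr / ACU Thr — identical.
Codon 5: CAA Gln / GCA Ala — nonsynonymous.
Codon 6: GUG Val / GUA Val — synonymous.
Codon 7: ACC Thr / ACU Thr — synonymous.
Synonymous differences: 2.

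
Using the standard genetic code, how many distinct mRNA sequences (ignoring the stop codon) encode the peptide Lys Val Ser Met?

Lys: 2 codons.
Val: 4 codons.
Ser: 6 codons.
Met: 1 codon.
2 × 4 × 6 × 1 = 48.

48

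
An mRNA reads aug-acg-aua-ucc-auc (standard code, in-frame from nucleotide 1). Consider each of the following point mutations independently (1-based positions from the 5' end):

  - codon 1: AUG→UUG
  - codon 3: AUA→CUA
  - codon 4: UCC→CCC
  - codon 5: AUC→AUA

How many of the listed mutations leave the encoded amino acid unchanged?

Codon 1: AUG (Met) → UUG (Leu) — missense.
Codon 3: AUA (Ile) → CUA (Leu) — missense.
Codon 4: UCC (Ser) → CCC (Pro) — missense.
Codon 5: AUC (Ile) → AUA (Ile) — synonymous.
Synonymous: 1 of 4.

1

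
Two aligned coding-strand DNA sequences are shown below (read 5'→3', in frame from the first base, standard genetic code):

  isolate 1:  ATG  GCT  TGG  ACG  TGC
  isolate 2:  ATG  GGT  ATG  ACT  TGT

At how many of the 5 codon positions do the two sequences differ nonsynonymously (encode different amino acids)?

2

Codon 1: ATG Met / ATG Met — identical.
Codon 2: GCT Ala / GGT Gly — nonsynonymous.
Codon 3: TGG Trp / ATG Met — nonsynonymous.
Codon 4: ACG Thr / ACT Thr — synonymous.
Codon 5: TGC Cys / TGT Cys — synonymous.
Nonsynonymous differences: 2.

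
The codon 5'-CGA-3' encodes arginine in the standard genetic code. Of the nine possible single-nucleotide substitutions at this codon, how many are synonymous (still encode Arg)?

4

Position 1: AGA → 1 synonymous.
Position 2: none → 0 synonymous.
Position 3: CGU, CGC, CGG → 3 synonymous.
Total: 1 + 0 + 3 = 4.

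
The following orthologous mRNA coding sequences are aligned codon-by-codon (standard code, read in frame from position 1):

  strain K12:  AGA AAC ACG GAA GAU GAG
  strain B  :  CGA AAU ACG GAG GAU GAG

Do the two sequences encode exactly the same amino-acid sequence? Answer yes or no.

Codon 1: AGA Arg / CGA Arg — synonymous.
Codon 2: AAC Asn / AAU Asn — synonymous.
Codon 3: ACG Thr / ACG Thr — identical.
Codon 4: GAA Glu / GAG Glu — synonymous.
Codon 5: GAU Asp / GAU Asp — identical.
Codon 6: GAG Glu / GAG Glu — identical.
Nonsynonymous differences: 0 → same protein.

yes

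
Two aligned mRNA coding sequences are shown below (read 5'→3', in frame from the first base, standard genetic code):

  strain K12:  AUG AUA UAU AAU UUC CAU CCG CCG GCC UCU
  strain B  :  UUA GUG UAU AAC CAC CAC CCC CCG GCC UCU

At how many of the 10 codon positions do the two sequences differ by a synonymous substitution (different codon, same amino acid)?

3

Codon 1: AUG Met / UUA Leu — nonsynonymous.
Codon 2: AUA Ile / GUG Val — nonsynonymous.
Codon 3: UAU Tyr / UAU Tyr — identical.
Codon 4: AAU Asn / AAC Asn — synonymous.
Codon 5: UUC Phe / CAC His — nonsynonymous.
Codon 6: CAU His / CAC His — synonymous.
Codon 7: CCG Pro / CCC Pro — synonymous.
Codon 8: CCG Pro / CCG Pro — identical.
Codon 9: GCC Ala / GCC Ala — identical.
Codon 10: UCU Ser / UCU Ser — identical.
Synonymous differences: 3.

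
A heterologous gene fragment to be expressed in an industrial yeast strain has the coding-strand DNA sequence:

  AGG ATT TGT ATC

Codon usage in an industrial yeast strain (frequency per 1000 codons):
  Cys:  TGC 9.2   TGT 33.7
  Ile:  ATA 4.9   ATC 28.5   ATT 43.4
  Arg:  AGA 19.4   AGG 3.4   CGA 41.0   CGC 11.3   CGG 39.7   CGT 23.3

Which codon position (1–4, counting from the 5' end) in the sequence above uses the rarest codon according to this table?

Codon 1 AGG (Arg): 3.4 per 1000.
Codon 2 ATT (Ile): 43.4 per 1000.
Codon 3 TGT (Cys): 33.7 per 1000.
Codon 4 ATC (Ile): 28.5 per 1000.
Lowest frequency is 3.4 at codon 1.

1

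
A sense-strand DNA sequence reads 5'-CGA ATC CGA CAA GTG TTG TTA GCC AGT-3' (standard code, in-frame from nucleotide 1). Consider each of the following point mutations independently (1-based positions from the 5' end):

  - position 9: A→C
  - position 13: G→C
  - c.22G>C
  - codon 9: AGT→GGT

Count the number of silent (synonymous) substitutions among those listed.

Codon 3: CGA (Arg) → CGC (Arg) — synonymous.
Codon 5: GTG (Val) → CTG (Leu) — missense.
Codon 8: GCC (Ala) → CCC (Pro) — missense.
Codon 9: AGT (Ser) → GGT (Gly) — missense.
Synonymous: 1 of 4.

1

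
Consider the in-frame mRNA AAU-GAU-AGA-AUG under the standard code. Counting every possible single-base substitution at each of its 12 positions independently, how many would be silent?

4

Codon 1 (AAU, Asn): 1 synonymous substitution.
Codon 2 (GAU, Asp): 1 synonymous substitution.
Codon 3 (AGA, Arg): 2 synonymous substitutions.
Codon 4 (AUG, Met): 0 synonymous substitutions.
Total: 1 + 1 + 2 + 0 = 4.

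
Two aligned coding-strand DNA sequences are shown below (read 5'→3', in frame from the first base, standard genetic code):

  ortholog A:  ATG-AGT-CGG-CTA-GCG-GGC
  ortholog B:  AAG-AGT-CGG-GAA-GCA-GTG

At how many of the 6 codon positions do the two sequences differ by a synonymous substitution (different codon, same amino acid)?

1

Codon 1: ATG Met / AAG Lys — nonsynonymous.
Codon 2: AGT Ser / AGT Ser — identical.
Codon 3: CGG Arg / CGG Arg — identical.
Codon 4: CTA Leu / GAA Glu — nonsynonymous.
Codon 5: GCG Ala / GCA Ala — synonymous.
Codon 6: GGC Gly / GTG Val — nonsynonymous.
Synonymous differences: 1.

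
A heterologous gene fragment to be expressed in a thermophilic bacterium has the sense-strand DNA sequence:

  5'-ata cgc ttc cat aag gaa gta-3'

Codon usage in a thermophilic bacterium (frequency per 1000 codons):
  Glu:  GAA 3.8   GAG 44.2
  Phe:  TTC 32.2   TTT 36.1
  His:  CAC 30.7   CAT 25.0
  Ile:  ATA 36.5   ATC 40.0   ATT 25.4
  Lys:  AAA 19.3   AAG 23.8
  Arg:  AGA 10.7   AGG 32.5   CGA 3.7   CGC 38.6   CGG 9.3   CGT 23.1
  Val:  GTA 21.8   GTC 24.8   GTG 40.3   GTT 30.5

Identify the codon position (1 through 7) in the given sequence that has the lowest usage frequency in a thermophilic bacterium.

6

Codon 1 ATA (Ile): 36.5 per 1000.
Codon 2 CGC (Arg): 38.6 per 1000.
Codon 3 TTC (Phe): 32.2 per 1000.
Codon 4 CAT (His): 25.0 per 1000.
Codon 5 AAG (Lys): 23.8 per 1000.
Codon 6 GAA (Glu): 3.8 per 1000.
Codon 7 GTA (Val): 21.8 per 1000.
Lowest frequency is 3.8 at codon 6.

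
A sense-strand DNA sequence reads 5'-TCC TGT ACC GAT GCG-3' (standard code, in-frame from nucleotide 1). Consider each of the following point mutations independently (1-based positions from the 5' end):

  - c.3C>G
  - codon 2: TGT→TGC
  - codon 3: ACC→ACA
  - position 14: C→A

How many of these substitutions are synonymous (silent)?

3

Codon 1: TCC (Ser) → TCG (Ser) — synonymous.
Codon 2: TGT (Cys) → TGC (Cys) — synonymous.
Codon 3: ACC (Thr) → ACA (Thr) — synonymous.
Codon 5: GCG (Ala) → GAG (Glu) — missense.
Synonymous: 3 of 4.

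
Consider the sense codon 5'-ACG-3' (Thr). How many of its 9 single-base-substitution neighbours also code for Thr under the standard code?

3

Position 1: none → 0 synonymous.
Position 2: none → 0 synonymous.
Position 3: ACU, ACC, ACA → 3 synonymous.
Total: 0 + 0 + 3 = 3.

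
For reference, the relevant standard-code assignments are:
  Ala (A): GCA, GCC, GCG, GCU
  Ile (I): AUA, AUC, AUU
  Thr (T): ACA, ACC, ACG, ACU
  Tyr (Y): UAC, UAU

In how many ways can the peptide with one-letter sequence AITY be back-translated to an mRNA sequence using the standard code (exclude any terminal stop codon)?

Ala: 4 codons.
Ile: 3 codons.
Thr: 4 codons.
Tyr: 2 codons.
4 × 3 × 4 × 2 = 96.

96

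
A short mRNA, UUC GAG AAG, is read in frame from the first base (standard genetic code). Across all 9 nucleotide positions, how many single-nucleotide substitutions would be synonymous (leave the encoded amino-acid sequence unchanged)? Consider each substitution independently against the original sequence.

3

Codon 1 (UUC, Phe): 1 synonymous substitution.
Codon 2 (GAG, Glu): 1 synonymous substitution.
Codon 3 (AAG, Lys): 1 synonymous substitution.
Total: 1 + 1 + 1 = 3.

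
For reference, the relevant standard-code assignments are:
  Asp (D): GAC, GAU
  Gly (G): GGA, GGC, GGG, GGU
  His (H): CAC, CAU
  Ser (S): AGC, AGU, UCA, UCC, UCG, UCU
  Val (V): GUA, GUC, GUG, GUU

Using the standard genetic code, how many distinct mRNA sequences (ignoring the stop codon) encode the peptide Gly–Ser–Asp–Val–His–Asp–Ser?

Gly: 4 codons.
Ser: 6 codons.
Asp: 2 codons.
Val: 4 codons.
His: 2 codons.
Asp: 2 codons.
Ser: 6 codons.
4 × 6 × 2 × 4 × 2 × 2 × 6 = 4608.

4608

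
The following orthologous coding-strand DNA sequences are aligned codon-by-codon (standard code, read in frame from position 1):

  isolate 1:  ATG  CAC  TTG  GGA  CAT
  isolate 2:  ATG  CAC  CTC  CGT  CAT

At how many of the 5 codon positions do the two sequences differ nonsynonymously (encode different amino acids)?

Codon 1: ATG Met / ATG Met — identical.
Codon 2: CAC His / CAC His — identical.
Codon 3: TTG Leu / CTC Leu — synonymous.
Codon 4: GGA Gly / CGT Arg — nonsynonymous.
Codon 5: CAT His / CAT His — identical.
Nonsynonymous differences: 1.

1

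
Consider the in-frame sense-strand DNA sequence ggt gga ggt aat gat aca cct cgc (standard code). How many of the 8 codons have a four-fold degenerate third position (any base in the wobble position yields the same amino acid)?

6

Codon 1 GGT (Gly): third position 4-fold.
Codon 2 GGA (Gly): third position 4-fold.
Codon 3 GGT (Gly): third position 4-fold.
Codon 4 AAT (Asn): third position 2-fold.
Codon 5 GAT (Asp): third position 2-fold.
Codon 6 ACA (Thr): third position 4-fold.
Codon 7 CCT (Pro): third position 4-fold.
Codon 8 CGC (Arg): third position 4-fold.
Four-fold degenerate third positions: 6.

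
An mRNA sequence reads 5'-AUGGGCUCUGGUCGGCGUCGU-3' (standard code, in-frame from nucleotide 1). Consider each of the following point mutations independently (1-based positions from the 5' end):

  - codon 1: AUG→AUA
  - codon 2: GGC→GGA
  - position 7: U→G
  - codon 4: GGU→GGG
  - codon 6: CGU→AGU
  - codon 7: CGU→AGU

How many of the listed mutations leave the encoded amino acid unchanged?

2

Codon 1: AUG (Met) → AUA (Ile) — missense.
Codon 2: GGC (Gly) → GGA (Gly) — synonymous.
Codon 3: UCU (Ser) → GCU (Ala) — missense.
Codon 4: GGU (Gly) → GGG (Gly) — synonymous.
Codon 6: CGU (Arg) → AGU (Ser) — missense.
Codon 7: CGU (Arg) → AGU (Ser) — missense.
Synonymous: 2 of 6.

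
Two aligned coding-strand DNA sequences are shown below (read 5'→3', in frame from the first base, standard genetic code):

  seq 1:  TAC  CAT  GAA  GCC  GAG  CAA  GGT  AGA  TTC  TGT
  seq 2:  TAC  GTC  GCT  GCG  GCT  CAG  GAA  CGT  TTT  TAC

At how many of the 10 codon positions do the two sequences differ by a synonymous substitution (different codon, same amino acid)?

Codon 1: TAC Tyr / TAC Tyr — identical.
Codon 2: CAT His / GTC Val — nonsynonymous.
Codon 3: GAA Glu / GCT Ala — nonsynonymous.
Codon 4: GCC Ala / GCG Ala — synonymous.
Codon 5: GAG Glu / GCT Ala — nonsynonymous.
Codon 6: CAA Gln / CAG Gln — synonymous.
Codon 7: GGT Gly / GAA Glu — nonsynonymous.
Codon 8: AGA Arg / CGT Arg — synonymous.
Codon 9: TTC Phe / TTT Phe — synonymous.
Codon 10: TGT Cys / TAC Tyr — nonsynonymous.
Synonymous differences: 4.

4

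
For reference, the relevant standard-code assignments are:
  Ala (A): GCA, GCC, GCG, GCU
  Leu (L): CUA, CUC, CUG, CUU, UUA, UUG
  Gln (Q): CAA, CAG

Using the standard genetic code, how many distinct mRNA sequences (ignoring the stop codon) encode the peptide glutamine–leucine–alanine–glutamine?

Gln: 2 codons.
Leu: 6 codons.
Ala: 4 codons.
Gln: 2 codons.
2 × 6 × 4 × 2 = 96.

96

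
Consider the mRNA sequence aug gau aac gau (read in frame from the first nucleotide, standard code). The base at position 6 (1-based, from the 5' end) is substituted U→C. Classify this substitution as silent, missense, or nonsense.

Position 6 falls in codon 2: GAU → Asp.
After the substitution the codon is GAC → Asp.
Both encode Asp, so the change is synonymous.

silent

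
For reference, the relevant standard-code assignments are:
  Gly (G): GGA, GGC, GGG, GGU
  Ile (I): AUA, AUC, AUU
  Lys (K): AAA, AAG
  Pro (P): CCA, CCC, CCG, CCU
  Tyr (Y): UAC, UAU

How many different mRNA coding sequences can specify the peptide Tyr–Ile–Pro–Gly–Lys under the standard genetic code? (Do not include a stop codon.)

192

Tyr: 2 codons.
Ile: 3 codons.
Pro: 4 codons.
Gly: 4 codons.
Lys: 2 codons.
2 × 3 × 4 × 4 × 2 = 192.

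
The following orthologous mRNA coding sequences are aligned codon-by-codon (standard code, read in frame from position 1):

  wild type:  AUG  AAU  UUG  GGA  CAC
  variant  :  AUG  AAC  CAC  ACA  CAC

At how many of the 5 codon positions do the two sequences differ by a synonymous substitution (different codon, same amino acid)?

1

Codon 1: AUG Met / AUG Met — identical.
Codon 2: AAU Asn / AAC Asn — synonymous.
Codon 3: UUG Leu / CAC His — nonsynonymous.
Codon 4: GGA Gly / ACA Thr — nonsynonymous.
Codon 5: CAC His / CAC His — identical.
Synonymous differences: 1.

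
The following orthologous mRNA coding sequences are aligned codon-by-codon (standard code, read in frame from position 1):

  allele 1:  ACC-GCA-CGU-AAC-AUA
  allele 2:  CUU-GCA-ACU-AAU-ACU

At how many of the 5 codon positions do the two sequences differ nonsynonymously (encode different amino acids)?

3

Codon 1: ACC Thr / CUU Leu — nonsynonymous.
Codon 2: GCA Ala / GCA Ala — identical.
Codon 3: CGU Arg / ACU Thr — nonsynonymous.
Codon 4: AAC Asn / AAU Asn — synonymous.
Codon 5: AUA Ile / ACU Thr — nonsynonymous.
Nonsynonymous differences: 3.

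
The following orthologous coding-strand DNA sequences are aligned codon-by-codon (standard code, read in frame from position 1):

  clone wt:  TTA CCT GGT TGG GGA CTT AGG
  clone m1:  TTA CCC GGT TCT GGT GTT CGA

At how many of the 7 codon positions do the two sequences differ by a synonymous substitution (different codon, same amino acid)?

Codon 1: TTA Leu / TTA Leu — identical.
Codon 2: CCT Pro / CCC Pro — synonymous.
Codon 3: GGT Gly / GGT Gly — identical.
Codon 4: TGG Trp / TCT Ser — nonsynonymous.
Codon 5: GGA Gly / GGT Gly — synonymous.
Codon 6: CTT Leu / GTT Val — nonsynonymous.
Codon 7: AGG Arg / CGA Arg — synonymous.
Synonymous differences: 3.

3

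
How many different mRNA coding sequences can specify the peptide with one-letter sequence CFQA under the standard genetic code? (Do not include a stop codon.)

Cys: 2 codons.
Phe: 2 codons.
Gln: 2 codons.
Ala: 4 codons.
2 × 2 × 2 × 4 = 32.

32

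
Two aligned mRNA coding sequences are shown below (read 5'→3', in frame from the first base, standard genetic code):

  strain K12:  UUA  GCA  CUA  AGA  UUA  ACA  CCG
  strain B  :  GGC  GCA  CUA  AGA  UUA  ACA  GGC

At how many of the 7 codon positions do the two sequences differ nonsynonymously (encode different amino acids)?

2

Codon 1: UUA Leu / GGC Gly — nonsynonymous.
Codon 2: GCA Ala / GCA Ala — identical.
Codon 3: CUA Leu / CUA Leu — identical.
Codon 4: AGA Arg / AGA Arg — identical.
Codon 5: UUA Leu / UUA Leu — identical.
Codon 6: ACA Thr / ACA Thr — identical.
Codon 7: CCG Pro / GGC Gly — nonsynonymous.
Nonsynonymous differences: 2.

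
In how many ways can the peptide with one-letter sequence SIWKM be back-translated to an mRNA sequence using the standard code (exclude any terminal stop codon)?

36

Ser: 6 codons.
Ile: 3 codons.
Trp: 1 codon.
Lys: 2 codons.
Met: 1 codon.
6 × 3 × 1 × 2 × 1 = 36.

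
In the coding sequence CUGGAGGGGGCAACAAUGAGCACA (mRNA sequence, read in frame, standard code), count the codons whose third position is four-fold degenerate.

Codon 1 CUG (Leu): third position 4-fold.
Codon 2 GAG (Glu): third position 2-fold.
Codon 3 GGG (Gly): third position 4-fold.
Codon 4 GCA (Ala): third position 4-fold.
Codon 5 ACA (Thr): third position 4-fold.
Codon 6 AUG (Met): third position 1-fold.
Codon 7 AGC (Ser): third position 2-fold.
Codon 8 ACA (Thr): third position 4-fold.
Four-fold degenerate third positions: 5.

5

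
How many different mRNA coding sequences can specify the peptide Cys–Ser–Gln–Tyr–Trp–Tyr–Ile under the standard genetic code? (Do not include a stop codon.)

Cys: 2 codons.
Ser: 6 codons.
Gln: 2 codons.
Tyr: 2 codons.
Trp: 1 codon.
Tyr: 2 codons.
Ile: 3 codons.
2 × 6 × 2 × 2 × 1 × 2 × 3 = 288.

288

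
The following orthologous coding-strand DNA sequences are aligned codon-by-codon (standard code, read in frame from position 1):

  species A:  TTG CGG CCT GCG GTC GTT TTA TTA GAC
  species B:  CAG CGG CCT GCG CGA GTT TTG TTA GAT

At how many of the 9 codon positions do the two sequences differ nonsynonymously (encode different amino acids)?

2

Codon 1: TTG Leu / CAG Gln — nonsynonymous.
Codon 2: CGG Arg / CGG Arg — identical.
Codon 3: CCT Pro / CCT Pro — identical.
Codon 4: GCG Ala / GCG Ala — identical.
Codon 5: GTC Val / CGA Arg — nonsynonymous.
Codon 6: GTT Val / GTT Val — identical.
Codon 7: TTA Leu / TTG Leu — synonymous.
Codon 8: TTA Leu / TTA Leu — identical.
Codon 9: GAC Asp / GAT Asp — synonymous.
Nonsynonymous differences: 2.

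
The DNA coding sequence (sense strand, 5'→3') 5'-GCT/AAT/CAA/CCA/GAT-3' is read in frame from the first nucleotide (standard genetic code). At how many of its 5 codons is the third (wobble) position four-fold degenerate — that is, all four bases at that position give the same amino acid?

2

Codon 1 GCT (Ala): third position 4-fold.
Codon 2 AAT (Asn): third position 2-fold.
Codon 3 CAA (Gln): third position 2-fold.
Codon 4 CCA (Pro): third position 4-fold.
Codon 5 GAT (Asp): third position 2-fold.
Four-fold degenerate third positions: 2.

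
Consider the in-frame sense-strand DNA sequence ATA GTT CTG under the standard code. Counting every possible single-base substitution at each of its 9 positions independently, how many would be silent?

9

Codon 1 (ATA, Ile): 2 synonymous substitutions.
Codon 2 (GTT, Val): 3 synonymous substitutions.
Codon 3 (CTG, Leu): 4 synonymous substitutions.
Total: 2 + 3 + 4 = 9.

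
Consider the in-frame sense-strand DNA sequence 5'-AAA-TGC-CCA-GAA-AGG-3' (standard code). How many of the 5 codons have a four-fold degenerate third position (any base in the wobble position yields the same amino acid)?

Codon 1 AAA (Lys): third position 2-fold.
Codon 2 TGC (Cys): third position 2-fold.
Codon 3 CCA (Pro): third position 4-fold.
Codon 4 GAA (Glu): third position 2-fold.
Codon 5 AGG (Arg): third position 2-fold.
Four-fold degenerate third positions: 1.

1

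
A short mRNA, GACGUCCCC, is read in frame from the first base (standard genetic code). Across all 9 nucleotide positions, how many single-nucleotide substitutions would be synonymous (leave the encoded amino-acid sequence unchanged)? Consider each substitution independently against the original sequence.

7

Codon 1 (GAC, Asp): 1 synonymous substitution.
Codon 2 (GUC, Val): 3 synonymous substitutions.
Codon 3 (CCC, Pro): 3 synonymous substitutions.
Total: 1 + 3 + 3 = 7.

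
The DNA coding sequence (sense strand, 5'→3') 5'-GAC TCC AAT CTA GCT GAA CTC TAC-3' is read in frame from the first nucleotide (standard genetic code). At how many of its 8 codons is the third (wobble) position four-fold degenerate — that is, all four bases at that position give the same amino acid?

Codon 1 GAC (Asp): third position 2-fold.
Codon 2 TCC (Ser): third position 4-fold.
Codon 3 AAT (Asn): third position 2-fold.
Codon 4 CTA (Leu): third position 4-fold.
Codon 5 GCT (Ala): third position 4-fold.
Codon 6 GAA (Glu): third position 2-fold.
Codon 7 CTC (Leu): third position 4-fold.
Codon 8 TAC (Tyr): third position 2-fold.
Four-fold degenerate third positions: 4.

4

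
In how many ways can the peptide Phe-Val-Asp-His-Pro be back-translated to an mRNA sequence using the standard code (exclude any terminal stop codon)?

128

Phe: 2 codons.
Val: 4 codons.
Asp: 2 codons.
His: 2 codons.
Pro: 4 codons.
2 × 4 × 2 × 2 × 4 = 128.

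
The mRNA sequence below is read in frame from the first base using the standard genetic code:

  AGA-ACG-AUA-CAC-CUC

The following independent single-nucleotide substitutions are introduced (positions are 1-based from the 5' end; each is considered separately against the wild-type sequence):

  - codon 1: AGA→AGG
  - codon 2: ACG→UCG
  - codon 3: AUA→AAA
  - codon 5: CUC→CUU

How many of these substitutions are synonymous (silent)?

Codon 1: AGA (Arg) → AGG (Arg) — synonymous.
Codon 2: ACG (Thr) → UCG (Ser) — missense.
Codon 3: AUA (Ile) → AAA (Lys) — missense.
Codon 5: CUC (Leu) → CUU (Leu) — synonymous.
Synonymous: 2 of 4.

2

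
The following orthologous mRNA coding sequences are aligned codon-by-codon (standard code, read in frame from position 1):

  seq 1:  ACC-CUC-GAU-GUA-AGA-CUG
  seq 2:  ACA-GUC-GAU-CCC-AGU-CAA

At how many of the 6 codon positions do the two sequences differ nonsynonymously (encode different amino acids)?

4

Codon 1: ACC Thr / ACA Thr — synonymous.
Codon 2: CUC Leu / GUC Val — nonsynonymous.
Codon 3: GAU Asp / GAU Asp — identical.
Codon 4: GUA Val / CCC Pro — nonsynonymous.
Codon 5: AGA Arg / AGU Ser — nonsynonymous.
Codon 6: CUG Leu / CAA Gln — nonsynonymous.
Nonsynonymous differences: 4.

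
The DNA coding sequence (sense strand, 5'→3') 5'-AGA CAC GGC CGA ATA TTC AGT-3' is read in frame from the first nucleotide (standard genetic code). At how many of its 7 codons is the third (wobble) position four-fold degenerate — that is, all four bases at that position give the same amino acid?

2

Codon 1 AGA (Arg): third position 2-fold.
Codon 2 CAC (His): third position 2-fold.
Codon 3 GGC (Gly): third position 4-fold.
Codon 4 CGA (Arg): third position 4-fold.
Codon 5 ATA (Ile): third position 3-fold.
Codon 6 TTC (Phe): third position 2-fold.
Codon 7 AGT (Ser): third position 2-fold.
Four-fold degenerate third positions: 2.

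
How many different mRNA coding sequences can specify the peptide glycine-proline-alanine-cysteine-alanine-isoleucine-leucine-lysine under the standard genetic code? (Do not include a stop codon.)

Gly: 4 codons.
Pro: 4 codons.
Ala: 4 codons.
Cys: 2 codons.
Ala: 4 codons.
Ile: 3 codons.
Leu: 6 codons.
Lys: 2 codons.
4 × 4 × 4 × 2 × 4 × 3 × 6 × 2 = 18432.

18432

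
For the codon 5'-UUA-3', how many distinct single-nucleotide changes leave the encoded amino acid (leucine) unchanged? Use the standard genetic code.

Position 1: CUA → 1 synonymous.
Position 2: none → 0 synonymous.
Position 3: UUG → 1 synonymous.
Total: 1 + 0 + 1 = 2.

2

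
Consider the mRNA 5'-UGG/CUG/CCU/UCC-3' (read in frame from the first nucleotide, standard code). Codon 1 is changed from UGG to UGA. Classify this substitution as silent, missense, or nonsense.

Position 3 falls in codon 1: UGG → Trp.
After the substitution the codon is UGA → Stop.
The new codon is a stop codon, so this is a nonsense mutation.

nonsense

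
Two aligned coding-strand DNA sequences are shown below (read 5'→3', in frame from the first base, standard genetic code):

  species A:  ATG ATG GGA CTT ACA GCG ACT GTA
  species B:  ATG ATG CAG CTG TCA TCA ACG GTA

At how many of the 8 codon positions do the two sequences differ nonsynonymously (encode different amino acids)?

Codon 1: ATG Met / ATG Met — identical.
Codon 2: ATG Met / ATG Met — identical.
Codon 3: GGA Gly / CAG Gln — nonsynonymous.
Codon 4: CTT Leu / CTG Leu — synonymous.
Codon 5: ACA Thr / TCA Ser — nonsynonymous.
Codon 6: GCG Ala / TCA Ser — nonsynonymous.
Codon 7: ACT Thr / ACG Thr — synonymous.
Codon 8: GTA Val / GTA Val — identical.
Nonsynonymous differences: 3.

3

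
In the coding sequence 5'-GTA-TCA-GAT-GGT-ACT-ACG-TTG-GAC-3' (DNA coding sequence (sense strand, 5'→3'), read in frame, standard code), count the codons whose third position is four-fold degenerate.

Codon 1 GTA (Val): third position 4-fold.
Codon 2 TCA (Ser): third position 4-fold.
Codon 3 GAT (Asp): third position 2-fold.
Codon 4 GGT (Gly): third position 4-fold.
Codon 5 ACT (Thr): third position 4-fold.
Codon 6 ACG (Thr): third position 4-fold.
Codon 7 TTG (Leu): third position 2-fold.
Codon 8 GAC (Asp): third position 2-fold.
Four-fold degenerate third positions: 5.

5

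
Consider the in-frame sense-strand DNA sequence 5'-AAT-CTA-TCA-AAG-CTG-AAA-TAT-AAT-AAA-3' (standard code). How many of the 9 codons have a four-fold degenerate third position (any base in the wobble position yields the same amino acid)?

3

Codon 1 AAT (Asn): third position 2-fold.
Codon 2 CTA (Leu): third position 4-fold.
Codon 3 TCA (Ser): third position 4-fold.
Codon 4 AAG (Lys): third position 2-fold.
Codon 5 CTG (Leu): third position 4-fold.
Codon 6 AAA (Lys): third position 2-fold.
Codon 7 TAT (Tyr): third position 2-fold.
Codon 8 AAT (Asn): third position 2-fold.
Codon 9 AAA (Lys): third position 2-fold.
Four-fold degenerate third positions: 3.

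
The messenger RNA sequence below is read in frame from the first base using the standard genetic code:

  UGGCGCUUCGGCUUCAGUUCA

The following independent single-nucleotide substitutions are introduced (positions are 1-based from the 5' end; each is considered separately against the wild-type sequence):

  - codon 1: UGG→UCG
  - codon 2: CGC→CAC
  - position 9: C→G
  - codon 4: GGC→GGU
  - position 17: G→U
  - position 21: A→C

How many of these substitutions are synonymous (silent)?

Codon 1: UGG (Trp) → UCG (Ser) — missense.
Codon 2: CGC (Arg) → CAC (His) — missense.
Codon 3: UUC (Phe) → UUG (Leu) — missense.
Codon 4: GGC (Gly) → GGU (Gly) — synonymous.
Codon 6: AGU (Ser) → AUU (Ile) — missense.
Codon 7: UCA (Ser) → UCC (Ser) — synonymous.
Synonymous: 2 of 6.

2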